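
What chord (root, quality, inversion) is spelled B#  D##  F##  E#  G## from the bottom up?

E# major ninth, second inversion

Reducing to letter names: B#, D##, F##, E#, G##. These stack in thirds as E#–G##–B#–D##–F## — an E# major ninth chord.
The lowest note is B#, the fifth of the chord, so this is second inversion.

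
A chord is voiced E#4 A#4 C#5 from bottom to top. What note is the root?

A#

E#, A#, C# are the tones of an A# minor triad (A#–C#–E#), making A# the root.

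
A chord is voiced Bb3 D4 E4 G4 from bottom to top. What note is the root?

E

The distinct letter names are Bb, D, E, G. Arranged as a stack of thirds they read E–G–Bb–D, so E is the root (an E half-diminished seventh chord).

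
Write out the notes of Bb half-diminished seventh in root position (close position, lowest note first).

Spelling Bb half-diminished seventh: Bb–Db–Fb–Ab. In root position the root is bass, giving Bb, Db, Fb, Ab from the bottom.

Bb, Db, Fb, Ab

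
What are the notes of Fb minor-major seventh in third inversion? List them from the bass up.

The chord tones are Fb–Abb–Cb–Eb. With the seventh (Eb) lowest for third inversion: Eb, Fb, Abb, Cb.

Eb, Fb, Abb, Cb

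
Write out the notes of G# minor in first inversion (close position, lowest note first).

B, D#, G#

Spelling G# minor: G#–B–D#. In first inversion the third is bass, giving B, D#, G# from the bottom.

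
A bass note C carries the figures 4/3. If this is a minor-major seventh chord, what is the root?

F

The figures 4/3 mean the fifth of the chord is in the bass. If C is the fifth of a minor-major seventh chord, the root is F (chord tones F–Ab–C–E).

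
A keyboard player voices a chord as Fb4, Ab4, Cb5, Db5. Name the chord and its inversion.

Db minor seventh, first inversion

The distinct note names are Fb, Ab, Cb, Db. Stacked in thirds they read Db–Fb–Ab–Cb, which is a minor seventh chord on Db.
With the third (Fb) in the bass, the chord is in first inversion (figured bass 6/5).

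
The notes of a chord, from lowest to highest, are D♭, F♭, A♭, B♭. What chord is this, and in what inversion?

The distinct note names are Db, Fb, Ab, Bb. Stacked in thirds they read Bb–Db–Fb–Ab, which is a half-diminished seventh chord on Bb.
Db is the third of Bb half-diminished seventh; third in the bass means first inversion (figured bass 6/5).

Bb half-diminished seventh, first inversion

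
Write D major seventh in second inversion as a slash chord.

Second inversion of D major seventh has the fifth (A) in the bass. As a slash chord: Dmaj7/A.

Dmaj7/A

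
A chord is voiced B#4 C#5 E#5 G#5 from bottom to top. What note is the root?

C#

Reordering B#, C#, E#, G# into stacked thirds gives C#–E#–G#–B#; the bottom of that stack, C#, is the root.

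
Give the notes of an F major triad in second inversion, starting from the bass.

C, F, A

F major is F–A–C. Second inversion puts the fifth (C) in the bass, with the remaining tones above: C, F, A.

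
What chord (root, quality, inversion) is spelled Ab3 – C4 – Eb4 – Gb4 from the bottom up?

Ab dominant seventh, root position

The pitch classes Ab, C, Eb, Gb arrange in thirds as Ab–C–Eb–Gb: an Ab dominant seventh chord.
Ab is the root of Ab dominant seventh; root in the bass means root position (figured bass 7).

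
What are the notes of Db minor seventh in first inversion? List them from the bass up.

Fb, Ab, Cb, Db

The chord tones are Db–Fb–Ab–Cb. With the third (Fb) lowest for first inversion: Fb, Ab, Cb, Db.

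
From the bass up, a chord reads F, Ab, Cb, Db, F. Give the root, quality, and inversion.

Db dominant seventh, first inversion

Reducing to letter names: F, Ab, Cb, Db. These stack in thirds as Db–F–Ab–Cb — a Db dominant seventh chord.
The lowest note is F, the third of the chord, so this is first inversion (figured bass 6/5).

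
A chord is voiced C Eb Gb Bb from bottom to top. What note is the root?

C, Eb, Gb, Bb are the tones of a C half-diminished seventh chord (C–Eb–Gb–Bb), making C the root.

C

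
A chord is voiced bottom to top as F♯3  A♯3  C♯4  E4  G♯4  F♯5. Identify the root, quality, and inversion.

The pitch classes F#, A#, C#, E, G# arrange in thirds as F#–A#–C#–E–G#: an F# dominant ninth chord.
The lowest note is F#, the root of the chord, so this is root position.

F# dominant ninth, root position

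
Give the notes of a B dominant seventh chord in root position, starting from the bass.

B, D#, F#, A

B dominant seventh is B–D#–F#–A. Root position puts the root (B) in the bass, with the remaining tones above: B, D#, F#, A.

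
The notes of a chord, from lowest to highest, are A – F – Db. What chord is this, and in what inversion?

Db augmented, second inversion

Reducing to letter names: A, F, Db. These stack in thirds as Db–F–A — a Db augmented triad.
A is the fifth of Db augmented; fifth in the bass means second inversion (figured bass 6/4).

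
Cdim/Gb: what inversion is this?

second inversion

Cdim/Gb means C diminished with Gb in the bass. Gb is the fifth of C diminished (C–Eb–Gb), so this is second inversion.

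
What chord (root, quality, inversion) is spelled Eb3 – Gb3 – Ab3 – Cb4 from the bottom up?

Ab minor seventh, second inversion

Reducing to letter names: Eb, Gb, Ab, Cb. These stack in thirds as Ab–Cb–Eb–Gb — an Ab minor seventh chord.
With the fifth (Eb) in the bass, the chord is in second inversion (figured bass 4/3).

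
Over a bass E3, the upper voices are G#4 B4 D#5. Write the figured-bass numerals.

7

The notes E, G#, B, D# stack in thirds as E–G#–B–D# — an E major seventh chord. The bass E is the root, so this is root position: figured 7.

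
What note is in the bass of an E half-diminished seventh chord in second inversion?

Bb

E half-diminished seventh is E–G–Bb–D. Second inversion places the fifth in the bass: Bb.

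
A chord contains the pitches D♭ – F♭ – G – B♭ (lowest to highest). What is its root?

The distinct letter names are Db, Fb, G, Bb. Arranged as a stack of thirds they read G–Bb–Db–Fb, so G is the root (a G diminished seventh chord).

G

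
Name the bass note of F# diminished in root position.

F#

The root of F# diminished (F#–A–C) is F#; that is the bass in root position.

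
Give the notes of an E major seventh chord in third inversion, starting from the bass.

D#, E, G#, B

Spelling E major seventh: E–G#–B–D#. In third inversion the seventh is bass, giving D#, E, G#, B from the bottom.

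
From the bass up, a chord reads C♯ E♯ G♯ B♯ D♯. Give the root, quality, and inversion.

C# major ninth, root position

The pitch classes C#, E#, G#, B#, D# arrange in thirds as C#–E#–G#–B#–D#: a C# major ninth chord.
The lowest note is C#, the root of the chord, so this is root position.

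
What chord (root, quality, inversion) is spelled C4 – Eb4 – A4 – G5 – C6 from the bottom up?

A half-diminished seventh, first inversion

The distinct note names are C, Eb, A, G. Stacked in thirds they read A–C–Eb–G, which is a half-diminished seventh chord on A.
C is the third of A half-diminished seventh; third in the bass means first inversion (figured bass 6/5).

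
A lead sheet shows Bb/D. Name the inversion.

first inversion

Bb/D means Bb major with D in the bass. D is the third of Bb major (Bb–D–F), so this is first inversion.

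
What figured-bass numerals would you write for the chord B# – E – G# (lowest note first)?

The notes B#, E, G# stack in thirds as E–G#–B# — an E augmented triad. The bass B# is the fifth, so this is second inversion: figured 6/4.

6/4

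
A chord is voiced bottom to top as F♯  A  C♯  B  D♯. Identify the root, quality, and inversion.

Reducing to letter names: F#, A, C#, B, D#. These stack in thirds as B–D#–F#–A–C# — a B dominant ninth chord.
The lowest note is F#, the fifth of the chord, so this is second inversion.

B dominant ninth, second inversion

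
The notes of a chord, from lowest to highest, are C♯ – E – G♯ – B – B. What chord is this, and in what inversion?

C# minor seventh, root position

The distinct note names are C#, E, G#, B. Stacked in thirds they read C#–E–G#–B, which is a minor seventh chord on C#.
The lowest note is C#, the root of the chord, so this is root position (figured bass 7).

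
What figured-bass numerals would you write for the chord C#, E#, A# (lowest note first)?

6

The notes C#, E#, A# stack in thirds as A#–C#–E# — an A# minor triad. The bass C# is the third, so this is first inversion: figured 6.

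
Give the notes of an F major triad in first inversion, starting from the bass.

A, C, F

F major is F–A–C. First inversion puts the third (A) in the bass, with the remaining tones above: A, C, F.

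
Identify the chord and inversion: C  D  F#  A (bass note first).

The distinct note names are C, D, F#, A. Stacked in thirds they read D–F#–A–C, which is a dominant seventh chord on D.
The lowest note is C, the seventh of the chord, so this is third inversion (figured bass 4/2).

D dominant seventh, third inversion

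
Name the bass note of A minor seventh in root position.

In root position the root is lowest. For A minor seventh (A–C–E–G) that is A.

A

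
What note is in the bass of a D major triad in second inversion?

D major is D–F#–A. Second inversion places the fifth in the bass: A.

A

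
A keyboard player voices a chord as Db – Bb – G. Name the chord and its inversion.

G diminished, second inversion

The pitch classes Db, Bb, G arrange in thirds as G–Bb–Db: a G diminished triad.
The lowest note is Db, the fifth of the chord, so this is second inversion (figured bass 6/4).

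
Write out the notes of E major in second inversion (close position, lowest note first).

B, E, G#

E major is E–G#–B. Second inversion puts the fifth (B) in the bass, with the remaining tones above: B, E, G#.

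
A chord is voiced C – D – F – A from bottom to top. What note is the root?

D

The distinct letter names are C, D, F, A. Arranged as a stack of thirds they read D–F–A–C, so D is the root (a D minor seventh chord).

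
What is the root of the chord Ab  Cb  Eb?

The distinct letter names are Ab, Cb, Eb. Arranged as a stack of thirds they read Ab–Cb–Eb, so Ab is the root (an Ab minor triad).

Ab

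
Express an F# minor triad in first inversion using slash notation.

F#m/A

First inversion of F# minor has the third (A) in the bass. As a slash chord: F#m/A.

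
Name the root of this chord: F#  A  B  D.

F#, A, B, D are the tones of a B minor seventh chord (B–D–F#–A), making B the root.

B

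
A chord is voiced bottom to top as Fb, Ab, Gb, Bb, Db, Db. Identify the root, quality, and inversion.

Gb dominant ninth, third inversion

Reducing to letter names: Fb, Ab, Gb, Bb, Db. These stack in thirds as Gb–Bb–Db–Fb–Ab — a Gb dominant ninth chord.
The lowest note is Fb, the seventh of the chord, so this is third inversion.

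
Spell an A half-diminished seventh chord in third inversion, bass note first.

G, A, C, Eb

Spelling A half-diminished seventh: A–C–Eb–G. In third inversion the seventh is bass, giving G, A, C, Eb from the bottom.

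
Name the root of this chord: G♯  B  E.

The distinct letter names are G#, B, E. Arranged as a stack of thirds they read E–G#–B, so E is the root (an E major triad).

E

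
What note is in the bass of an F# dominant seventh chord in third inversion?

In third inversion the seventh is lowest. For F# dominant seventh (F#–A#–C#–E) that is E.

E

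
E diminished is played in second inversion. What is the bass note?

The fifth of E diminished (E–G–Bb) is Bb; that is the bass in second inversion.

Bb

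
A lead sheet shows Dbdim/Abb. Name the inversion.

second inversion

Dbdim/Abb means Db diminished with Abb in the bass. Abb is the fifth of Db diminished (Db–Fb–Abb), so this is second inversion.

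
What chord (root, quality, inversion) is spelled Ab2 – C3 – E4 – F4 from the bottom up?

F minor-major seventh, first inversion

Reducing to letter names: Ab, C, E, F. These stack in thirds as F–Ab–C–E — an F minor-major seventh chord.
The lowest note is Ab, the third of the chord, so this is first inversion (figured bass 6/5).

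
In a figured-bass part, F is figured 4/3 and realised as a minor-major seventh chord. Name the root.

The figures 4/3 mean the fifth of the chord is in the bass. If F is the fifth of a minor-major seventh chord, the root is Bb (chord tones Bb–Db–F–A).

Bb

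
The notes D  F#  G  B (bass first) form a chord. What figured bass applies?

The notes D, F#, G, B stack in thirds as G–B–D–F# — a G major seventh chord. The bass D is the fifth, so this is second inversion: figured 4/3.

4/3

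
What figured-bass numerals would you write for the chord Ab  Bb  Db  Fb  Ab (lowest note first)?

The notes Ab, Bb, Db, Fb stack in thirds as Bb–Db–Fb–Ab — a Bb half-diminished seventh chord. The bass Ab is the seventh, so this is third inversion: figured 4/2.

4/2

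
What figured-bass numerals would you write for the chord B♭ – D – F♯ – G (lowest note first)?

The notes Bb, D, F#, G stack in thirds as G–Bb–D–F# — a G minor-major seventh chord. The bass Bb is the third, so this is first inversion: figured 6/5.

6/5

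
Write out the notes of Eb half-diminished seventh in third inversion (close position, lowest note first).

Spelling Eb half-diminished seventh: Eb–Gb–Bbb–Db. In third inversion the seventh is bass, giving Db, Eb, Gb, Bbb from the bottom.

Db, Eb, Gb, Bbb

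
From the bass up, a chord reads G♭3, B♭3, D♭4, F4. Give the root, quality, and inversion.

Gb major seventh, root position

The distinct note names are Gb, Bb, Db, F. Stacked in thirds they read Gb–Bb–Db–F, which is a major seventh chord on Gb.
Gb is the root of Gb major seventh; root in the bass means root position (figured bass 7).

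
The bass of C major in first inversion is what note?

E

The third of C major (C–E–G) is E; that is the bass in first inversion.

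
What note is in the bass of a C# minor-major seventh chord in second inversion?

G#

C# minor-major seventh is C#–E–G#–B#. Second inversion places the fifth in the bass: G#.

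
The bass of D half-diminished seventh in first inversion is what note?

D half-diminished seventh is D–F–Ab–C. First inversion places the third in the bass: F.

F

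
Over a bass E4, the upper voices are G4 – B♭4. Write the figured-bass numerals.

The notes E, G, Bb stack in thirds as E–G–Bb — an E diminished triad. The bass E is the root, so this is root position: figured 5/3.

5/3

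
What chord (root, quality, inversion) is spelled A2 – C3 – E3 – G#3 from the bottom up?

The pitch classes A, C, E, G# arrange in thirds as A–C–E–G#: an A minor-major seventh chord.
A is the root of A minor-major seventh; root in the bass means root position (figured bass 7).

A minor-major seventh, root position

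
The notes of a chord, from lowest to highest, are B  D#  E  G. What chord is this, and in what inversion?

Reducing to letter names: B, D#, E, G. These stack in thirds as E–G–B–D# — an E minor-major seventh chord.
With the fifth (B) in the bass, the chord is in second inversion (figured bass 4/3).

E minor-major seventh, second inversion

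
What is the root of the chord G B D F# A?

G

The distinct letter names are G, B, D, F#, A. Arranged as a stack of thirds they read G–B–D–F#–A, so G is the root (a G major ninth chord).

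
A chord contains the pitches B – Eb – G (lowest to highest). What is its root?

Reordering B, Eb, G into stacked thirds gives Eb–G–B; the bottom of that stack, Eb, is the root.

Eb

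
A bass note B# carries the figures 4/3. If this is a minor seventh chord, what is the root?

E#

The figures 4/3 mean the fifth of the chord is in the bass. If B# is the fifth of a minor seventh chord, the root is E# (chord tones E#–G#–B#–D#).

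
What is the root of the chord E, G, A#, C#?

The distinct letter names are E, G, A#, C#. Arranged as a stack of thirds they read A#–C#–E–G, so A# is the root (an A# diminished seventh chord).

A#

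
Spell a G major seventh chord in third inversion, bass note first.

F#, G, B, D

The chord tones are G–B–D–F#. With the seventh (F#) lowest for third inversion: F#, G, B, D.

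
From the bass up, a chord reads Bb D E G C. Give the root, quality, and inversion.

C dominant ninth, third inversion

The distinct note names are Bb, D, E, G, C. Stacked in thirds they read C–E–G–Bb–D, which is a dominant ninth chord on C.
The lowest note is Bb, the seventh of the chord, so this is third inversion.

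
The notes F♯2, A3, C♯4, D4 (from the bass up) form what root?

F#, A, C#, D are the tones of a D major seventh chord (D–F#–A–C#), making D the root.

D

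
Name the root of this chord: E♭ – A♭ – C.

Eb, Ab, C are the tones of an Ab major triad (Ab–C–Eb), making Ab the root.

Ab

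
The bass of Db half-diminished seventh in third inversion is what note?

In third inversion the seventh is lowest. For Db half-diminished seventh (Db–Fb–Abb–Cb) that is Cb.

Cb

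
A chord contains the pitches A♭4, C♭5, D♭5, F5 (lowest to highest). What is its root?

Db

Ab, Cb, Db, F are the tones of a Db dominant seventh chord (Db–F–Ab–Cb), making Db the root.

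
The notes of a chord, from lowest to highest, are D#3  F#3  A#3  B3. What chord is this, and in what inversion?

The distinct note names are D#, F#, A#, B. Stacked in thirds they read B–D#–F#–A#, which is a major seventh chord on B.
D# is the third of B major seventh; third in the bass means first inversion (figured bass 6/5).

B major seventh, first inversion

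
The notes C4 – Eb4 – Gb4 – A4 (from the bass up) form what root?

A

C, Eb, Gb, A are the tones of an A diminished seventh chord (A–C–Eb–Gb), making A the root.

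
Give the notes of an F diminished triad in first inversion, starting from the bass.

Ab, Cb, F

Spelling F diminished: F–Ab–Cb. In first inversion the third is bass, giving Ab, Cb, F from the bottom.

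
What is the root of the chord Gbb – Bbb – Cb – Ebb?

Reordering Gbb, Bbb, Cb, Ebb into stacked thirds gives Cb–Ebb–Gbb–Bbb; the bottom of that stack, Cb, is the root.

Cb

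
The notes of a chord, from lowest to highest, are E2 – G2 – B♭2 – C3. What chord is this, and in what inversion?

C dominant seventh, first inversion

The distinct note names are E, G, Bb, C. Stacked in thirds they read C–E–G–Bb, which is a dominant seventh chord on C.
E is the third of C dominant seventh; third in the bass means first inversion (figured bass 6/5).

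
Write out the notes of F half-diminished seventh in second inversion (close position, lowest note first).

F half-diminished seventh is F–Ab–Cb–Eb. Second inversion puts the fifth (Cb) in the bass, with the remaining tones above: Cb, Eb, F, Ab.

Cb, Eb, F, Ab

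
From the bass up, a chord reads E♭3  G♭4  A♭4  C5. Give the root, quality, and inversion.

The distinct note names are Eb, Gb, Ab, C. Stacked in thirds they read Ab–C–Eb–Gb, which is a dominant seventh chord on Ab.
Eb is the fifth of Ab dominant seventh; fifth in the bass means second inversion (figured bass 4/3).

Ab dominant seventh, second inversion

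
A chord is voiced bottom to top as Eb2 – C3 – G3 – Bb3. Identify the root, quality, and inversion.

The pitch classes Eb, C, G, Bb arrange in thirds as C–Eb–G–Bb: a C minor seventh chord.
Eb is the third of C minor seventh; third in the bass means first inversion (figured bass 6/5).

C minor seventh, first inversion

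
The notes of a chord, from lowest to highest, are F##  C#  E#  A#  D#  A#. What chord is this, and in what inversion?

The distinct note names are F##, C#, E#, A#, D#. Stacked in thirds they read D#–F##–A#–C#–E#, which is a dominant ninth chord on D#.
The lowest note is F##, the third of the chord, so this is first inversion.

D# dominant ninth, first inversion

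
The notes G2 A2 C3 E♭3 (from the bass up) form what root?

Reordering G, A, C, Eb into stacked thirds gives A–C–Eb–G; the bottom of that stack, A, is the root.

A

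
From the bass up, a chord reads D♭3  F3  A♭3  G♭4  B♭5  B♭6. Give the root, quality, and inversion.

Gb major ninth, second inversion

The pitch classes Db, F, Ab, Gb, Bb arrange in thirds as Gb–Bb–Db–F–Ab: a Gb major ninth chord.
Db is the fifth of Gb major ninth; fifth in the bass means second inversion.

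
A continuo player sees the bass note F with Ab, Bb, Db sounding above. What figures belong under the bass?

The notes F, Ab, Bb, Db stack in thirds as Bb–Db–F–Ab — a Bb minor seventh chord. The bass F is the fifth, so this is second inversion: figured 4/3.

4/3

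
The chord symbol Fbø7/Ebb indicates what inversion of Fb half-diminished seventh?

Fbø7/Ebb means Fb half-diminished seventh with Ebb in the bass. Ebb is the seventh of Fb half-diminished seventh (Fb–Abb–Cbb–Ebb), so this is third inversion.

third inversion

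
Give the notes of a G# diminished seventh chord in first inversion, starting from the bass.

The chord tones are G#–B–D–F. With the third (B) lowest for first inversion: B, D, F, G#.

B, D, F, G#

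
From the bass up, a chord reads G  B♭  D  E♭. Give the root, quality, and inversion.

Eb major seventh, first inversion

Reducing to letter names: G, Bb, D, Eb. These stack in thirds as Eb–G–Bb–D — an Eb major seventh chord.
With the third (G) in the bass, the chord is in first inversion (figured bass 6/5).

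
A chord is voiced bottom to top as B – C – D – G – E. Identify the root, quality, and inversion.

The pitch classes B, C, D, G, E arrange in thirds as C–E–G–B–D: a C major ninth chord.
The lowest note is B, the seventh of the chord, so this is third inversion.

C major ninth, third inversion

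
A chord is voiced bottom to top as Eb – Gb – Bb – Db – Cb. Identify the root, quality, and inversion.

The distinct note names are Eb, Gb, Bb, Db, Cb. Stacked in thirds they read Cb–Eb–Gb–Bb–Db, which is a major ninth chord on Cb.
Eb is the third of Cb major ninth; third in the bass means first inversion.

Cb major ninth, first inversion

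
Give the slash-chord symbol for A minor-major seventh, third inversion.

Third inversion of A minor-major seventh has the seventh (G#) in the bass. As a slash chord: Am(maj7)/G#.

Am(maj7)/G#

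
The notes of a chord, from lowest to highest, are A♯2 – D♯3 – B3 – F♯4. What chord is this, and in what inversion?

B major seventh, third inversion

Reducing to letter names: A#, D#, B, F#. These stack in thirds as B–D#–F#–A# — a B major seventh chord.
A# is the seventh of B major seventh; seventh in the bass means third inversion (figured bass 4/2).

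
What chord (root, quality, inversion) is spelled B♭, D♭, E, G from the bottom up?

The distinct note names are Bb, Db, E, G. Stacked in thirds they read E–G–Bb–Db, which is a diminished seventh chord on E.
With the fifth (Bb) in the bass, the chord is in second inversion (figured bass 4/3).

E diminished seventh, second inversion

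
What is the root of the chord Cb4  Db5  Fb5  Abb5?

Db

Cb, Db, Fb, Abb are the tones of a Db half-diminished seventh chord (Db–Fb–Abb–Cb), making Db the root.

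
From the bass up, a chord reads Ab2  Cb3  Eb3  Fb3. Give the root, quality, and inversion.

The distinct note names are Ab, Cb, Eb, Fb. Stacked in thirds they read Fb–Ab–Cb–Eb, which is a major seventh chord on Fb.
With the third (Ab) in the bass, the chord is in first inversion (figured bass 6/5).

Fb major seventh, first inversion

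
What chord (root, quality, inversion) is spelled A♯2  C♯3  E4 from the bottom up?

A# diminished, root position

Reducing to letter names: A#, C#, E. These stack in thirds as A#–C#–E — an A# diminished triad.
With the root (A#) in the bass, the chord is in root position (figured bass 5/3).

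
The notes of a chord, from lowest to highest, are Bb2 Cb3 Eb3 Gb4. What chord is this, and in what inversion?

Cb major seventh, third inversion

Reducing to letter names: Bb, Cb, Eb, Gb. These stack in thirds as Cb–Eb–Gb–Bb — a Cb major seventh chord.
Bb is the seventh of Cb major seventh; seventh in the bass means third inversion (figured bass 4/2).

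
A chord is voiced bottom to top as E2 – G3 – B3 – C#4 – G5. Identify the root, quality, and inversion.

The pitch classes E, G, B, C# arrange in thirds as C#–E–G–B: a C# half-diminished seventh chord.
With the third (E) in the bass, the chord is in first inversion (figured bass 6/5).

C# half-diminished seventh, first inversion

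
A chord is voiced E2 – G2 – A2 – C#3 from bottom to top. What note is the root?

The distinct letter names are E, G, A, C#. Arranged as a stack of thirds they read A–C#–E–G, so A is the root (an A dominant seventh chord).

A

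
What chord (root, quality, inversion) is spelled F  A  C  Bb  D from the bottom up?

The distinct note names are F, A, C, Bb, D. Stacked in thirds they read Bb–D–F–A–C, which is a major ninth chord on Bb.
F is the fifth of Bb major ninth; fifth in the bass means second inversion.

Bb major ninth, second inversion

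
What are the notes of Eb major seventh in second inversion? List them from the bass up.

Eb major seventh is Eb–G–Bb–D. Second inversion puts the fifth (Bb) in the bass, with the remaining tones above: Bb, D, Eb, G.

Bb, D, Eb, G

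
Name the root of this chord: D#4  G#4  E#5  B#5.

Reordering D#, G#, E#, B# into stacked thirds gives E#–G#–B#–D#; the bottom of that stack, E#, is the root.

E#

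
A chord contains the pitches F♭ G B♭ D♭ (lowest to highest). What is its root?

Fb, G, Bb, Db are the tones of a G diminished seventh chord (G–Bb–Db–Fb), making G the root.

G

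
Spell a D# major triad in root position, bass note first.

The chord tones are D#–F##–A#. With the root (D#) lowest for root position: D#, F##, A#.

D#, F##, A#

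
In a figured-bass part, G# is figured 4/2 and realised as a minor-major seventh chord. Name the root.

The figures 4/2 mean the seventh of the chord is in the bass. If G# is the seventh of a minor-major seventh chord, the root is A (chord tones A–C–E–G#).

A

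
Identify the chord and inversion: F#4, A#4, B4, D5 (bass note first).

B minor-major seventh, second inversion

Reducing to letter names: F#, A#, B, D. These stack in thirds as B–D–F#–A# — a B minor-major seventh chord.
The lowest note is F#, the fifth of the chord, so this is second inversion (figured bass 4/3).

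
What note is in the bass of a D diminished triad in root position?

D

D diminished is D–F–Ab. Root position places the root in the bass: D.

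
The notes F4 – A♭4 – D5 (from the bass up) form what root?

D

F, Ab, D are the tones of a D diminished triad (D–F–Ab), making D the root.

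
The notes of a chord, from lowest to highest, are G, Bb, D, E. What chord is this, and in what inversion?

E half-diminished seventh, first inversion

Reducing to letter names: G, Bb, D, E. These stack in thirds as E–G–Bb–D — an E half-diminished seventh chord.
The lowest note is G, the third of the chord, so this is first inversion (figured bass 6/5).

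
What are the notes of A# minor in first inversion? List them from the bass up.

C#, E#, A#

Spelling A# minor: A#–C#–E#. In first inversion the third is bass, giving C#, E#, A# from the bottom.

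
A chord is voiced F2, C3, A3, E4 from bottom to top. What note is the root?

Reordering F, C, A, E into stacked thirds gives F–A–C–E; the bottom of that stack, F, is the root.

F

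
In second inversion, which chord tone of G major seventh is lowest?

D

G major seventh is G–B–D–F#. Second inversion places the fifth in the bass: D.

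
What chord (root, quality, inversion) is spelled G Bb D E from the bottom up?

The distinct note names are G, Bb, D, E. Stacked in thirds they read E–G–Bb–D, which is a half-diminished seventh chord on E.
The lowest note is G, the third of the chord, so this is first inversion (figured bass 6/5).

E half-diminished seventh, first inversion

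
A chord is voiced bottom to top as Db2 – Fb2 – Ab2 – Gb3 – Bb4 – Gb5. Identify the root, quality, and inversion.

The distinct note names are Db, Fb, Ab, Gb, Bb. Stacked in thirds they read Gb–Bb–Db–Fb–Ab, which is a dominant ninth chord on Gb.
Db is the fifth of Gb dominant ninth; fifth in the bass means second inversion.

Gb dominant ninth, second inversion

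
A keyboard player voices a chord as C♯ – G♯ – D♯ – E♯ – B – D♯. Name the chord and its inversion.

The distinct note names are C#, G#, D#, E#, B. Stacked in thirds they read C#–E#–G#–B–D#, which is a dominant ninth chord on C#.
With the root (C#) in the bass, the chord is in root position.

C# dominant ninth, root position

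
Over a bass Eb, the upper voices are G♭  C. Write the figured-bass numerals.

6

The notes Eb, Gb, C stack in thirds as C–Eb–Gb — a C diminished triad. The bass Eb is the third, so this is first inversion: figured 6.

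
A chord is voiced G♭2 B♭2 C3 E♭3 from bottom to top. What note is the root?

C

The distinct letter names are Gb, Bb, C, Eb. Arranged as a stack of thirds they read C–Eb–Gb–Bb, so C is the root (a C half-diminished seventh chord).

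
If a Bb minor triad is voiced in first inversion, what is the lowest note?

Bb minor is Bb–Db–F. First inversion places the third in the bass: Db.

Db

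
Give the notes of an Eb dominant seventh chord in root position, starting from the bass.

Eb, G, Bb, Db

Spelling Eb dominant seventh: Eb–G–Bb–Db. In root position the root is bass, giving Eb, G, Bb, Db from the bottom.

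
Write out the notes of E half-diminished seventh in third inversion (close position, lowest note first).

Spelling E half-diminished seventh: E–G–Bb–D. In third inversion the seventh is bass, giving D, E, G, Bb from the bottom.

D, E, G, Bb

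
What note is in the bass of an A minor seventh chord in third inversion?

G

The seventh of A minor seventh (A–C–E–G) is G; that is the bass in third inversion.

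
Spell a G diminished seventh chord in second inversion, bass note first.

Db, Fb, G, Bb

The chord tones are G–Bb–Db–Fb. With the fifth (Db) lowest for second inversion: Db, Fb, G, Bb.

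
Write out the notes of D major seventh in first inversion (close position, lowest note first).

Spelling D major seventh: D–F#–A–C#. In first inversion the third is bass, giving F#, A, C#, D from the bottom.

F#, A, C#, D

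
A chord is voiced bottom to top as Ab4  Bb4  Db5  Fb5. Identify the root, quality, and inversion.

Bb half-diminished seventh, third inversion

The pitch classes Ab, Bb, Db, Fb arrange in thirds as Bb–Db–Fb–Ab: a Bb half-diminished seventh chord.
Ab is the seventh of Bb half-diminished seventh; seventh in the bass means third inversion (figured bass 4/2).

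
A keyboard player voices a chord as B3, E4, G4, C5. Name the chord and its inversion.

C major seventh, third inversion

Reducing to letter names: B, E, G, C. These stack in thirds as C–E–G–B — a C major seventh chord.
With the seventh (B) in the bass, the chord is in third inversion (figured bass 4/2).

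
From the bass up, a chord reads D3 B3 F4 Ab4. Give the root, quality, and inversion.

Reducing to letter names: D, B, F, Ab. These stack in thirds as B–D–F–Ab — a B diminished seventh chord.
With the third (D) in the bass, the chord is in first inversion (figured bass 6/5).

B diminished seventh, first inversion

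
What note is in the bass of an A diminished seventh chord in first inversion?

The third of A diminished seventh (A–C–Eb–Gb) is C; that is the bass in first inversion.

C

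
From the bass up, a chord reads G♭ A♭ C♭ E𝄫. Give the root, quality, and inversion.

The distinct note names are Gb, Ab, Cb, Ebb. Stacked in thirds they read Ab–Cb–Ebb–Gb, which is a half-diminished seventh chord on Ab.
Gb is the seventh of Ab half-diminished seventh; seventh in the bass means third inversion (figured bass 4/2).

Ab half-diminished seventh, third inversion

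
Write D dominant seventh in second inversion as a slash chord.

Second inversion of D dominant seventh has the fifth (A) in the bass. As a slash chord: D7/A.

D7/A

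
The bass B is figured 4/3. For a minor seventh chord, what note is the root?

The figures 4/3 mean the fifth of the chord is in the bass. If B is the fifth of a minor seventh chord, the root is E (chord tones E–G–B–D).

E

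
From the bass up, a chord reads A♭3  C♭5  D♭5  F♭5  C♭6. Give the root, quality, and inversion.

Db minor seventh, second inversion

The distinct note names are Ab, Cb, Db, Fb. Stacked in thirds they read Db–Fb–Ab–Cb, which is a minor seventh chord on Db.
With the fifth (Ab) in the bass, the chord is in second inversion (figured bass 4/3).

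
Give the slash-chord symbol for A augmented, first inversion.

Aaug/C#

First inversion of A augmented has the third (C#) in the bass. As a slash chord: Aaug/C#.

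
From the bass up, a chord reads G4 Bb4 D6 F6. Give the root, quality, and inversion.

The pitch classes G, Bb, D, F arrange in thirds as G–Bb–D–F: a G minor seventh chord.
The lowest note is G, the root of the chord, so this is root position (figured bass 7).

G minor seventh, root position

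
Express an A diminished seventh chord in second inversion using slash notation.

Second inversion of A diminished seventh has the fifth (Eb) in the bass. As a slash chord: Adim7/Eb.

Adim7/Eb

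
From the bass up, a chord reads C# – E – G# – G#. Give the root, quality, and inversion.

The distinct note names are C#, E, G#. Stacked in thirds they read C#–E–G#, which is a minor triad on C#.
With the root (C#) in the bass, the chord is in root position (figured bass 5/3).

C# minor, root position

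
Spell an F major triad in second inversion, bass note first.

Spelling F major: F–A–C. In second inversion the fifth is bass, giving C, F, A from the bottom.

C, F, A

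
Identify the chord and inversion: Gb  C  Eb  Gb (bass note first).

Reducing to letter names: Gb, C, Eb. These stack in thirds as C–Eb–Gb — a C diminished triad.
With the fifth (Gb) in the bass, the chord is in second inversion (figured bass 6/4).

C diminished, second inversion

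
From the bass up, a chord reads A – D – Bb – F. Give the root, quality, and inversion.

Bb major seventh, third inversion

The distinct note names are A, D, Bb, F. Stacked in thirds they read Bb–D–F–A, which is a major seventh chord on Bb.
The lowest note is A, the seventh of the chord, so this is third inversion (figured bass 4/2).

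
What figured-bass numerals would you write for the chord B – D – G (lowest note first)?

6

The notes B, D, G stack in thirds as G–B–D — a G major triad. The bass B is the third, so this is first inversion: figured 6.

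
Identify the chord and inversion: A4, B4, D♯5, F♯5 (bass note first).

The distinct note names are A, B, D#, F#. Stacked in thirds they read B–D#–F#–A, which is a dominant seventh chord on B.
With the seventh (A) in the bass, the chord is in third inversion (figured bass 4/2).

B dominant seventh, third inversion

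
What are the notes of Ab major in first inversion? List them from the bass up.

The chord tones are Ab–C–Eb. With the third (C) lowest for first inversion: C, Eb, Ab.

C, Eb, Ab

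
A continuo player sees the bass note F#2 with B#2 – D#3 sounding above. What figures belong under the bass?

The notes F#, B#, D# stack in thirds as B#–D#–F# — a B# diminished triad. The bass F# is the fifth, so this is second inversion: figured 6/4.

6/4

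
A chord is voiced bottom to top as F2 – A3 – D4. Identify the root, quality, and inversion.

D minor, first inversion

The distinct note names are F, A, D. Stacked in thirds they read D–F–A, which is a minor triad on D.
With the third (F) in the bass, the chord is in first inversion (figured bass 6).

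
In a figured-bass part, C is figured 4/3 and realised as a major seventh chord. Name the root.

The figures 4/3 mean the fifth of the chord is in the bass. If C is the fifth of a major seventh chord, the root is F (chord tones F–A–C–E).

F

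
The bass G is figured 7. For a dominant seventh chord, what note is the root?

The figures 7 mean the root of the chord is in the bass. If G is the root of a dominant seventh chord, the root is G (chord tones G–B–D–F).

G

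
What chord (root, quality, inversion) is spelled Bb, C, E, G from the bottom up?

C dominant seventh, third inversion

The pitch classes Bb, C, E, G arrange in thirds as C–E–G–Bb: a C dominant seventh chord.
With the seventh (Bb) in the bass, the chord is in third inversion (figured bass 4/2).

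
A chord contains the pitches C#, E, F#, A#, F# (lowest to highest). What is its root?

F#

Reordering C#, E, F#, A# into stacked thirds gives F#–A#–C#–E; the bottom of that stack, F#, is the root.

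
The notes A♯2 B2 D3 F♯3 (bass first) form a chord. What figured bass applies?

4/2

The notes A#, B, D, F# stack in thirds as B–D–F#–A# — a B minor-major seventh chord. The bass A# is the seventh, so this is third inversion: figured 4/2.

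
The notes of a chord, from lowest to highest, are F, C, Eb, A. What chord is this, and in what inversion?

The pitch classes F, C, Eb, A arrange in thirds as F–A–C–Eb: an F dominant seventh chord.
With the root (F) in the bass, the chord is in root position (figured bass 7).

F dominant seventh, root position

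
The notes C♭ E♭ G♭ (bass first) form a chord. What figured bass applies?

The notes Cb, Eb, Gb stack in thirds as Cb–Eb–Gb — a Cb major triad. The bass Cb is the root, so this is root position: figured 5/3.

5/3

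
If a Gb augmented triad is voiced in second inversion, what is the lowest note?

D

Gb augmented is Gb–Bb–D. Second inversion places the fifth in the bass: D.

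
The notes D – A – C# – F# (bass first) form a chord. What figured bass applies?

The notes D, A, C#, F# stack in thirds as D–F#–A–C# — a D major seventh chord. The bass D is the root, so this is root position: figured 7.

7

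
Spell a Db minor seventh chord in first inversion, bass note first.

Fb, Ab, Cb, Db

The chord tones are Db–Fb–Ab–Cb. With the third (Fb) lowest for first inversion: Fb, Ab, Cb, Db.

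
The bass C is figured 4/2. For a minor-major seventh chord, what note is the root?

The figures 4/2 mean the seventh of the chord is in the bass. If C is the seventh of a minor-major seventh chord, the root is Db (chord tones Db–Fb–Ab–C).

Db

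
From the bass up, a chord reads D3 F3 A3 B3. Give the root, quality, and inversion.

The distinct note names are D, F, A, B. Stacked in thirds they read B–D–F–A, which is a half-diminished seventh chord on B.
With the third (D) in the bass, the chord is in first inversion (figured bass 6/5).

B half-diminished seventh, first inversion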